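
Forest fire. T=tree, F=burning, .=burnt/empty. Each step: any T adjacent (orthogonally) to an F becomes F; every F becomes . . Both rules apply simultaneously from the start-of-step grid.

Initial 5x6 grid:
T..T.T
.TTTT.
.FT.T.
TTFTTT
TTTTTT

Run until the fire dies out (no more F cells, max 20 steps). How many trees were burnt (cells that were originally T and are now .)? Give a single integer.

Answer: 18

Derivation:
Step 1: +5 fires, +2 burnt (F count now 5)
Step 2: +5 fires, +5 burnt (F count now 5)
Step 3: +5 fires, +5 burnt (F count now 5)
Step 4: +3 fires, +5 burnt (F count now 3)
Step 5: +0 fires, +3 burnt (F count now 0)
Fire out after step 5
Initially T: 20, now '.': 28
Total burnt (originally-T cells now '.'): 18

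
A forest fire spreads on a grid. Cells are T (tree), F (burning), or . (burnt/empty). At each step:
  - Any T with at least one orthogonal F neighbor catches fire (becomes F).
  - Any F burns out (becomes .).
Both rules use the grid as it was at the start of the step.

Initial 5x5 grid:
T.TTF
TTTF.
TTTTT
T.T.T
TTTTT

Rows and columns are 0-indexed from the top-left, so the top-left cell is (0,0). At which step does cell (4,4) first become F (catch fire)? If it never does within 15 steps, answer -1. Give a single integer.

Step 1: cell (4,4)='T' (+3 fires, +2 burnt)
Step 2: cell (4,4)='T' (+4 fires, +3 burnt)
Step 3: cell (4,4)='T' (+4 fires, +4 burnt)
Step 4: cell (4,4)='F' (+4 fires, +4 burnt)
  -> target ignites at step 4
Step 5: cell (4,4)='.' (+3 fires, +4 burnt)
Step 6: cell (4,4)='.' (+1 fires, +3 burnt)
Step 7: cell (4,4)='.' (+0 fires, +1 burnt)
  fire out at step 7

4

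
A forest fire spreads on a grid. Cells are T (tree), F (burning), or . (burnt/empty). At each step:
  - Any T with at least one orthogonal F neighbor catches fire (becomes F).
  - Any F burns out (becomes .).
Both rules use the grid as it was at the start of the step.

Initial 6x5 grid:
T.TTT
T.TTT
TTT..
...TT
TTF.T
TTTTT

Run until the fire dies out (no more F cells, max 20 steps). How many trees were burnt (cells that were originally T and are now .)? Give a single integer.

Answer: 10

Derivation:
Step 1: +2 fires, +1 burnt (F count now 2)
Step 2: +3 fires, +2 burnt (F count now 3)
Step 3: +2 fires, +3 burnt (F count now 2)
Step 4: +1 fires, +2 burnt (F count now 1)
Step 5: +1 fires, +1 burnt (F count now 1)
Step 6: +1 fires, +1 burnt (F count now 1)
Step 7: +0 fires, +1 burnt (F count now 0)
Fire out after step 7
Initially T: 21, now '.': 19
Total burnt (originally-T cells now '.'): 10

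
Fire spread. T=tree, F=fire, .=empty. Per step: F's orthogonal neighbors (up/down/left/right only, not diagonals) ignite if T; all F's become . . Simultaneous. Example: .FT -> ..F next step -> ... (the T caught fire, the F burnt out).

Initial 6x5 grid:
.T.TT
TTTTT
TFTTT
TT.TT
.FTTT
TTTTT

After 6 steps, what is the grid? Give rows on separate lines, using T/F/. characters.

Step 1: 6 trees catch fire, 2 burn out
  .T.TT
  TFTTT
  F.FTT
  TF.TT
  ..FTT
  TFTTT
Step 2: 8 trees catch fire, 6 burn out
  .F.TT
  F.FTT
  ...FT
  F..TT
  ...FT
  F.FTT
Step 3: 5 trees catch fire, 8 burn out
  ...TT
  ...FT
  ....F
  ...FT
  ....F
  ...FT
Step 4: 4 trees catch fire, 5 burn out
  ...FT
  ....F
  .....
  ....F
  .....
  ....F
Step 5: 1 trees catch fire, 4 burn out
  ....F
  .....
  .....
  .....
  .....
  .....
Step 6: 0 trees catch fire, 1 burn out
  .....
  .....
  .....
  .....
  .....
  .....

.....
.....
.....
.....
.....
.....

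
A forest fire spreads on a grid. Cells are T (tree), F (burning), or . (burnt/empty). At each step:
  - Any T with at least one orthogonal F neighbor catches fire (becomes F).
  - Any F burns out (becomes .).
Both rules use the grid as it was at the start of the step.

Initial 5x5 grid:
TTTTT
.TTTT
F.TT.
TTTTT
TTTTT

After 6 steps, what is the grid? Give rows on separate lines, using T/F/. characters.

Step 1: 1 trees catch fire, 1 burn out
  TTTTT
  .TTTT
  ..TT.
  FTTTT
  TTTTT
Step 2: 2 trees catch fire, 1 burn out
  TTTTT
  .TTTT
  ..TT.
  .FTTT
  FTTTT
Step 3: 2 trees catch fire, 2 burn out
  TTTTT
  .TTTT
  ..TT.
  ..FTT
  .FTTT
Step 4: 3 trees catch fire, 2 burn out
  TTTTT
  .TTTT
  ..FT.
  ...FT
  ..FTT
Step 5: 4 trees catch fire, 3 burn out
  TTTTT
  .TFTT
  ...F.
  ....F
  ...FT
Step 6: 4 trees catch fire, 4 burn out
  TTFTT
  .F.FT
  .....
  .....
  ....F

TTFTT
.F.FT
.....
.....
....F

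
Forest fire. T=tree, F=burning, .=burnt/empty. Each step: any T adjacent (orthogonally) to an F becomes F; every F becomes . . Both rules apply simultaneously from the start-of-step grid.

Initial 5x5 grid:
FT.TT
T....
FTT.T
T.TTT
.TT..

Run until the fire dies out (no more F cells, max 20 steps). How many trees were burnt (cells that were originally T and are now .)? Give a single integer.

Answer: 11

Derivation:
Step 1: +4 fires, +2 burnt (F count now 4)
Step 2: +1 fires, +4 burnt (F count now 1)
Step 3: +1 fires, +1 burnt (F count now 1)
Step 4: +2 fires, +1 burnt (F count now 2)
Step 5: +2 fires, +2 burnt (F count now 2)
Step 6: +1 fires, +2 burnt (F count now 1)
Step 7: +0 fires, +1 burnt (F count now 0)
Fire out after step 7
Initially T: 13, now '.': 23
Total burnt (originally-T cells now '.'): 11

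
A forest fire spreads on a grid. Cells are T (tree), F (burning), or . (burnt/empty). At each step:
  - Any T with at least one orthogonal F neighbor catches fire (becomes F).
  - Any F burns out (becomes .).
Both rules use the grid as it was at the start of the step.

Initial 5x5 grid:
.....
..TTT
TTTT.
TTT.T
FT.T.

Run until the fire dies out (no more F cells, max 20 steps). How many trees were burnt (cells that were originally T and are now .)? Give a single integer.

Step 1: +2 fires, +1 burnt (F count now 2)
Step 2: +2 fires, +2 burnt (F count now 2)
Step 3: +2 fires, +2 burnt (F count now 2)
Step 4: +1 fires, +2 burnt (F count now 1)
Step 5: +2 fires, +1 burnt (F count now 2)
Step 6: +1 fires, +2 burnt (F count now 1)
Step 7: +1 fires, +1 burnt (F count now 1)
Step 8: +0 fires, +1 burnt (F count now 0)
Fire out after step 8
Initially T: 13, now '.': 23
Total burnt (originally-T cells now '.'): 11

Answer: 11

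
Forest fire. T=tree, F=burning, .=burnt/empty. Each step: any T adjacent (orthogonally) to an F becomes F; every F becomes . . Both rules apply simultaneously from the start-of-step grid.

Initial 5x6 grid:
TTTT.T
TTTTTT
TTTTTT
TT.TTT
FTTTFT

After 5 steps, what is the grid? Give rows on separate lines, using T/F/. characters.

Step 1: 5 trees catch fire, 2 burn out
  TTTT.T
  TTTTTT
  TTTTTT
  FT.TFT
  .FTF.F
Step 2: 6 trees catch fire, 5 burn out
  TTTT.T
  TTTTTT
  FTTTFT
  .F.F.F
  ..F...
Step 3: 5 trees catch fire, 6 burn out
  TTTT.T
  FTTTFT
  .FTF.F
  ......
  ......
Step 4: 5 trees catch fire, 5 burn out
  FTTT.T
  .FTF.F
  ..F...
  ......
  ......
Step 5: 4 trees catch fire, 5 burn out
  .FTF.F
  ..F...
  ......
  ......
  ......

.FTF.F
..F...
......
......
......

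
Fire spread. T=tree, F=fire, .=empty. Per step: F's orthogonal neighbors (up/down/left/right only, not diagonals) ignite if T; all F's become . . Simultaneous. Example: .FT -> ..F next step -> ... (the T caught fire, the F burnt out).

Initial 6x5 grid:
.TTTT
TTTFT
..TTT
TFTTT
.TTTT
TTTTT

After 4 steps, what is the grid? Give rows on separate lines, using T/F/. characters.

Step 1: 7 trees catch fire, 2 burn out
  .TTFT
  TTF.F
  ..TFT
  F.FTT
  .FTTT
  TTTTT
Step 2: 8 trees catch fire, 7 burn out
  .TF.F
  TF...
  ..F.F
  ...FT
  ..FTT
  TFTTT
Step 3: 6 trees catch fire, 8 burn out
  .F...
  F....
  .....
  ....F
  ...FT
  F.FTT
Step 4: 2 trees catch fire, 6 burn out
  .....
  .....
  .....
  .....
  ....F
  ...FT

.....
.....
.....
.....
....F
...FT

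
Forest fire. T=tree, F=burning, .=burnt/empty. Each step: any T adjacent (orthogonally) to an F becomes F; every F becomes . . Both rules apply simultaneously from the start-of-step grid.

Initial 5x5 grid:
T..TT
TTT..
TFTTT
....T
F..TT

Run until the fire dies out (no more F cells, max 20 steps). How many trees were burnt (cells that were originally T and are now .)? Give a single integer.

Answer: 11

Derivation:
Step 1: +3 fires, +2 burnt (F count now 3)
Step 2: +3 fires, +3 burnt (F count now 3)
Step 3: +2 fires, +3 burnt (F count now 2)
Step 4: +1 fires, +2 burnt (F count now 1)
Step 5: +1 fires, +1 burnt (F count now 1)
Step 6: +1 fires, +1 burnt (F count now 1)
Step 7: +0 fires, +1 burnt (F count now 0)
Fire out after step 7
Initially T: 13, now '.': 23
Total burnt (originally-T cells now '.'): 11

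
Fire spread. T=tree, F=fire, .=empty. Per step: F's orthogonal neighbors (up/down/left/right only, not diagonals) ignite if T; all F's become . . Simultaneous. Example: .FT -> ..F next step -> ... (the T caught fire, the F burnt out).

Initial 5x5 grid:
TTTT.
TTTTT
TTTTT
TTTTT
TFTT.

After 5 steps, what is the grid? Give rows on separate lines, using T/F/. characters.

Step 1: 3 trees catch fire, 1 burn out
  TTTT.
  TTTTT
  TTTTT
  TFTTT
  F.FT.
Step 2: 4 trees catch fire, 3 burn out
  TTTT.
  TTTTT
  TFTTT
  F.FTT
  ...F.
Step 3: 4 trees catch fire, 4 burn out
  TTTT.
  TFTTT
  F.FTT
  ...FT
  .....
Step 4: 5 trees catch fire, 4 burn out
  TFTT.
  F.FTT
  ...FT
  ....F
  .....
Step 5: 4 trees catch fire, 5 burn out
  F.FT.
  ...FT
  ....F
  .....
  .....

F.FT.
...FT
....F
.....
.....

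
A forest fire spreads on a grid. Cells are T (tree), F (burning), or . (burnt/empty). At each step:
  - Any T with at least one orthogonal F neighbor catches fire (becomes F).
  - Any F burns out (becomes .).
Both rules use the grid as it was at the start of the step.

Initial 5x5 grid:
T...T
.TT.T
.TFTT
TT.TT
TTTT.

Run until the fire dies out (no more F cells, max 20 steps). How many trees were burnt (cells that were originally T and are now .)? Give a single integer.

Answer: 15

Derivation:
Step 1: +3 fires, +1 burnt (F count now 3)
Step 2: +4 fires, +3 burnt (F count now 4)
Step 3: +5 fires, +4 burnt (F count now 5)
Step 4: +3 fires, +5 burnt (F count now 3)
Step 5: +0 fires, +3 burnt (F count now 0)
Fire out after step 5
Initially T: 16, now '.': 24
Total burnt (originally-T cells now '.'): 15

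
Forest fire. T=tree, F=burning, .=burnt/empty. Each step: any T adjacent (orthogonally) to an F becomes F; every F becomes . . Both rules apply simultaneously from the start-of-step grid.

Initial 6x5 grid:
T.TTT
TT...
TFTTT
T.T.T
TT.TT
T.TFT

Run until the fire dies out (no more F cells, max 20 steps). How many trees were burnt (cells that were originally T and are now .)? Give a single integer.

Answer: 17

Derivation:
Step 1: +6 fires, +2 burnt (F count now 6)
Step 2: +5 fires, +6 burnt (F count now 5)
Step 3: +4 fires, +5 burnt (F count now 4)
Step 4: +2 fires, +4 burnt (F count now 2)
Step 5: +0 fires, +2 burnt (F count now 0)
Fire out after step 5
Initially T: 20, now '.': 27
Total burnt (originally-T cells now '.'): 17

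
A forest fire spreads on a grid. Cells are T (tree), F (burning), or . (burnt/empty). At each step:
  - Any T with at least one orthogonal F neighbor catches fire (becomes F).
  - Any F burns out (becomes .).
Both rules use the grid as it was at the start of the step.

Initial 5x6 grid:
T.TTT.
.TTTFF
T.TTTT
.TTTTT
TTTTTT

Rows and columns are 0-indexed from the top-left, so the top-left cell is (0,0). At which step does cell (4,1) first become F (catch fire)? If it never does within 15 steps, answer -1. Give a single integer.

Step 1: cell (4,1)='T' (+4 fires, +2 burnt)
Step 2: cell (4,1)='T' (+5 fires, +4 burnt)
Step 3: cell (4,1)='T' (+6 fires, +5 burnt)
Step 4: cell (4,1)='T' (+2 fires, +6 burnt)
Step 5: cell (4,1)='T' (+2 fires, +2 burnt)
Step 6: cell (4,1)='F' (+1 fires, +2 burnt)
  -> target ignites at step 6
Step 7: cell (4,1)='.' (+1 fires, +1 burnt)
Step 8: cell (4,1)='.' (+0 fires, +1 burnt)
  fire out at step 8

6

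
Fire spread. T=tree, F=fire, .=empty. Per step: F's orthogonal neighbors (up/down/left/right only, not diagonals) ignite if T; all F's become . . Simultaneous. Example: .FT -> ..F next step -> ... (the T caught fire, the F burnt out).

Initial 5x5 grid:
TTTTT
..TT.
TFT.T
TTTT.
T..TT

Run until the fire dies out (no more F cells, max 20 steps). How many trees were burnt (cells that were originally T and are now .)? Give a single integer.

Answer: 16

Derivation:
Step 1: +3 fires, +1 burnt (F count now 3)
Step 2: +3 fires, +3 burnt (F count now 3)
Step 3: +4 fires, +3 burnt (F count now 4)
Step 4: +3 fires, +4 burnt (F count now 3)
Step 5: +3 fires, +3 burnt (F count now 3)
Step 6: +0 fires, +3 burnt (F count now 0)
Fire out after step 6
Initially T: 17, now '.': 24
Total burnt (originally-T cells now '.'): 16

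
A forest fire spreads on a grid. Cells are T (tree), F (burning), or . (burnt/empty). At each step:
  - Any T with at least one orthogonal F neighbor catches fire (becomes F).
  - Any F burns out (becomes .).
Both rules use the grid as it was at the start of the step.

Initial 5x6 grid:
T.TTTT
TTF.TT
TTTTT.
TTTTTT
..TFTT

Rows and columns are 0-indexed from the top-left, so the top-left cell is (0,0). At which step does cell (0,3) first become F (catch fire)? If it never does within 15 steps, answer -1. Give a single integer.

Step 1: cell (0,3)='T' (+6 fires, +2 burnt)
Step 2: cell (0,3)='F' (+7 fires, +6 burnt)
  -> target ignites at step 2
Step 3: cell (0,3)='.' (+6 fires, +7 burnt)
Step 4: cell (0,3)='.' (+3 fires, +6 burnt)
Step 5: cell (0,3)='.' (+1 fires, +3 burnt)
Step 6: cell (0,3)='.' (+0 fires, +1 burnt)
  fire out at step 6

2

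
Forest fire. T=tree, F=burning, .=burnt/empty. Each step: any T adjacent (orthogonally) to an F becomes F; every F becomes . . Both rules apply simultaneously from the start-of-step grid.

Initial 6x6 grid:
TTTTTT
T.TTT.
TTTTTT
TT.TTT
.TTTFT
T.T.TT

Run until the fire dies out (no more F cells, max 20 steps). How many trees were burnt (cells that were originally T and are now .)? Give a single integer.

Answer: 28

Derivation:
Step 1: +4 fires, +1 burnt (F count now 4)
Step 2: +5 fires, +4 burnt (F count now 5)
Step 3: +5 fires, +5 burnt (F count now 5)
Step 4: +4 fires, +5 burnt (F count now 4)
Step 5: +5 fires, +4 burnt (F count now 5)
Step 6: +2 fires, +5 burnt (F count now 2)
Step 7: +2 fires, +2 burnt (F count now 2)
Step 8: +1 fires, +2 burnt (F count now 1)
Step 9: +0 fires, +1 burnt (F count now 0)
Fire out after step 9
Initially T: 29, now '.': 35
Total burnt (originally-T cells now '.'): 28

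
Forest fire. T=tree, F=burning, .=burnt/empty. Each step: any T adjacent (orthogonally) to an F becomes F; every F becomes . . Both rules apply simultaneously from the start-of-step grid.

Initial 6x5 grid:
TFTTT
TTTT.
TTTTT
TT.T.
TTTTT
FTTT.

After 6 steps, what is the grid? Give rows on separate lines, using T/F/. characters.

Step 1: 5 trees catch fire, 2 burn out
  F.FTT
  TFTT.
  TTTTT
  TT.T.
  FTTTT
  .FTT.
Step 2: 7 trees catch fire, 5 burn out
  ...FT
  F.FT.
  TFTTT
  FT.T.
  .FTTT
  ..FT.
Step 3: 7 trees catch fire, 7 burn out
  ....F
  ...F.
  F.FTT
  .F.T.
  ..FTT
  ...F.
Step 4: 2 trees catch fire, 7 burn out
  .....
  .....
  ...FT
  ...T.
  ...FT
  .....
Step 5: 3 trees catch fire, 2 burn out
  .....
  .....
  ....F
  ...F.
  ....F
  .....
Step 6: 0 trees catch fire, 3 burn out
  .....
  .....
  .....
  .....
  .....
  .....

.....
.....
.....
.....
.....
.....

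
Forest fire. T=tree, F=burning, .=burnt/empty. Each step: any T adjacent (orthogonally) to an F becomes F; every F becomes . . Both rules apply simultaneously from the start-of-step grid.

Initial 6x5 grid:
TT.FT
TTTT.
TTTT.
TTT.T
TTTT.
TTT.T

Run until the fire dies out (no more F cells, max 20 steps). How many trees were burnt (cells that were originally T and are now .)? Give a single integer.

Step 1: +2 fires, +1 burnt (F count now 2)
Step 2: +2 fires, +2 burnt (F count now 2)
Step 3: +2 fires, +2 burnt (F count now 2)
Step 4: +4 fires, +2 burnt (F count now 4)
Step 5: +4 fires, +4 burnt (F count now 4)
Step 6: +4 fires, +4 burnt (F count now 4)
Step 7: +2 fires, +4 burnt (F count now 2)
Step 8: +1 fires, +2 burnt (F count now 1)
Step 9: +0 fires, +1 burnt (F count now 0)
Fire out after step 9
Initially T: 23, now '.': 28
Total burnt (originally-T cells now '.'): 21

Answer: 21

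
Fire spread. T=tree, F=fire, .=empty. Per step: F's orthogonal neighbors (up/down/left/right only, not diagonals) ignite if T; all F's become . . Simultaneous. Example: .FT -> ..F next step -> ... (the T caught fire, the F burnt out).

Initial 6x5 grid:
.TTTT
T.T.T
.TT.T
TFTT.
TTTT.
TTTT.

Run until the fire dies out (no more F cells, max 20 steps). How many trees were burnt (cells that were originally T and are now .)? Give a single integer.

Step 1: +4 fires, +1 burnt (F count now 4)
Step 2: +5 fires, +4 burnt (F count now 5)
Step 3: +4 fires, +5 burnt (F count now 4)
Step 4: +2 fires, +4 burnt (F count now 2)
Step 5: +2 fires, +2 burnt (F count now 2)
Step 6: +1 fires, +2 burnt (F count now 1)
Step 7: +1 fires, +1 burnt (F count now 1)
Step 8: +1 fires, +1 burnt (F count now 1)
Step 9: +0 fires, +1 burnt (F count now 0)
Fire out after step 9
Initially T: 21, now '.': 29
Total burnt (originally-T cells now '.'): 20

Answer: 20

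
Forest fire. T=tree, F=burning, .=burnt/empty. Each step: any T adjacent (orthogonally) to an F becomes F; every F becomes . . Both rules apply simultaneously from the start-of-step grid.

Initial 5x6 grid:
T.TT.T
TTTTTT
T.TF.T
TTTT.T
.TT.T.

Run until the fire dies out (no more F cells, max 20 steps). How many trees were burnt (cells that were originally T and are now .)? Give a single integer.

Answer: 20

Derivation:
Step 1: +3 fires, +1 burnt (F count now 3)
Step 2: +4 fires, +3 burnt (F count now 4)
Step 3: +5 fires, +4 burnt (F count now 5)
Step 4: +5 fires, +5 burnt (F count now 5)
Step 5: +3 fires, +5 burnt (F count now 3)
Step 6: +0 fires, +3 burnt (F count now 0)
Fire out after step 6
Initially T: 21, now '.': 29
Total burnt (originally-T cells now '.'): 20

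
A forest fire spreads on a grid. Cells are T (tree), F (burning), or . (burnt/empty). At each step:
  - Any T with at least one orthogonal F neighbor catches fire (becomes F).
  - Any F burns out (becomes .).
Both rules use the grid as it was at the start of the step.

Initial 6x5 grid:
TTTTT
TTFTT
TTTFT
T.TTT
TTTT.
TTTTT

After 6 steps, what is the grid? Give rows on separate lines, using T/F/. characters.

Step 1: 6 trees catch fire, 2 burn out
  TTFTT
  TF.FT
  TTF.F
  T.TFT
  TTTT.
  TTTTT
Step 2: 8 trees catch fire, 6 burn out
  TF.FT
  F...F
  TF...
  T.F.F
  TTTF.
  TTTTT
Step 3: 5 trees catch fire, 8 burn out
  F...F
  .....
  F....
  T....
  TTF..
  TTTFT
Step 4: 4 trees catch fire, 5 burn out
  .....
  .....
  .....
  F....
  TF...
  TTF.F
Step 5: 2 trees catch fire, 4 burn out
  .....
  .....
  .....
  .....
  F....
  TF...
Step 6: 1 trees catch fire, 2 burn out
  .....
  .....
  .....
  .....
  .....
  F....

.....
.....
.....
.....
.....
F....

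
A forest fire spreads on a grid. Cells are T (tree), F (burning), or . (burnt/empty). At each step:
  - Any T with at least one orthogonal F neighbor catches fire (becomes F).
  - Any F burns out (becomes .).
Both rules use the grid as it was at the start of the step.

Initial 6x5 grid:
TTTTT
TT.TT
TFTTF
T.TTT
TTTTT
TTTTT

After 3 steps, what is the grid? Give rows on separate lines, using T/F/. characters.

Step 1: 6 trees catch fire, 2 burn out
  TTTTT
  TF.TF
  F.FF.
  T.TTF
  TTTTT
  TTTTT
Step 2: 8 trees catch fire, 6 burn out
  TFTTF
  F..F.
  .....
  F.FF.
  TTTTF
  TTTTT
Step 3: 7 trees catch fire, 8 burn out
  F.FF.
  .....
  .....
  .....
  FTFF.
  TTTTF

F.FF.
.....
.....
.....
FTFF.
TTTTF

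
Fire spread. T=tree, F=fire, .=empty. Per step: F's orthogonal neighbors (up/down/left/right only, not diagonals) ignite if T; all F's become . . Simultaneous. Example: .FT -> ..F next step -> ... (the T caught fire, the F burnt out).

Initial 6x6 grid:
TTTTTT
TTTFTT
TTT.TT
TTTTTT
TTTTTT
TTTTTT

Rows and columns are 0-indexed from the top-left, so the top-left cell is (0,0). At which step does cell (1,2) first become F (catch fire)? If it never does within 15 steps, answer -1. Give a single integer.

Step 1: cell (1,2)='F' (+3 fires, +1 burnt)
  -> target ignites at step 1
Step 2: cell (1,2)='.' (+6 fires, +3 burnt)
Step 3: cell (1,2)='.' (+7 fires, +6 burnt)
Step 4: cell (1,2)='.' (+7 fires, +7 burnt)
Step 5: cell (1,2)='.' (+6 fires, +7 burnt)
Step 6: cell (1,2)='.' (+4 fires, +6 burnt)
Step 7: cell (1,2)='.' (+1 fires, +4 burnt)
Step 8: cell (1,2)='.' (+0 fires, +1 burnt)
  fire out at step 8

1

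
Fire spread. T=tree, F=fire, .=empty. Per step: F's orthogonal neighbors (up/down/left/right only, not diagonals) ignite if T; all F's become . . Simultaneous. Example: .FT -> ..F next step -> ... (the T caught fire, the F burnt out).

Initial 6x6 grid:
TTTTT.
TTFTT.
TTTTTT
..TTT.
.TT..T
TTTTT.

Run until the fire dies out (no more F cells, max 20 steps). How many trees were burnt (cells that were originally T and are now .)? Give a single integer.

Step 1: +4 fires, +1 burnt (F count now 4)
Step 2: +7 fires, +4 burnt (F count now 7)
Step 3: +6 fires, +7 burnt (F count now 6)
Step 4: +4 fires, +6 burnt (F count now 4)
Step 5: +2 fires, +4 burnt (F count now 2)
Step 6: +2 fires, +2 burnt (F count now 2)
Step 7: +0 fires, +2 burnt (F count now 0)
Fire out after step 7
Initially T: 26, now '.': 35
Total burnt (originally-T cells now '.'): 25

Answer: 25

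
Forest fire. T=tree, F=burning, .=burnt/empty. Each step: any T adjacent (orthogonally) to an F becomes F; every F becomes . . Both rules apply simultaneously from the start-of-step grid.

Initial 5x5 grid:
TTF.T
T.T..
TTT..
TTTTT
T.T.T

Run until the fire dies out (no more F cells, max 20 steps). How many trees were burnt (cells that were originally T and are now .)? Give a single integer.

Answer: 15

Derivation:
Step 1: +2 fires, +1 burnt (F count now 2)
Step 2: +2 fires, +2 burnt (F count now 2)
Step 3: +3 fires, +2 burnt (F count now 3)
Step 4: +4 fires, +3 burnt (F count now 4)
Step 5: +2 fires, +4 burnt (F count now 2)
Step 6: +2 fires, +2 burnt (F count now 2)
Step 7: +0 fires, +2 burnt (F count now 0)
Fire out after step 7
Initially T: 16, now '.': 24
Total burnt (originally-T cells now '.'): 15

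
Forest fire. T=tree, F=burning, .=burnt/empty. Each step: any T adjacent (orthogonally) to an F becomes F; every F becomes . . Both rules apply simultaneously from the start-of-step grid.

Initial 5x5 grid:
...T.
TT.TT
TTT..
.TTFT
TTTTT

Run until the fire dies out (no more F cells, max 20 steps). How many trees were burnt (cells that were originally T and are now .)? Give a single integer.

Answer: 13

Derivation:
Step 1: +3 fires, +1 burnt (F count now 3)
Step 2: +4 fires, +3 burnt (F count now 4)
Step 3: +2 fires, +4 burnt (F count now 2)
Step 4: +3 fires, +2 burnt (F count now 3)
Step 5: +1 fires, +3 burnt (F count now 1)
Step 6: +0 fires, +1 burnt (F count now 0)
Fire out after step 6
Initially T: 16, now '.': 22
Total burnt (originally-T cells now '.'): 13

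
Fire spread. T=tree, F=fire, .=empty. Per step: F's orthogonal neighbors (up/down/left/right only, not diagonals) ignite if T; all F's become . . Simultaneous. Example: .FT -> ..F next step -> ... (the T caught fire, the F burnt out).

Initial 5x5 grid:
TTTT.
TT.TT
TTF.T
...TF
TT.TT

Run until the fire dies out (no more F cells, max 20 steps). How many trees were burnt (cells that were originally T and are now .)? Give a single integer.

Step 1: +4 fires, +2 burnt (F count now 4)
Step 2: +4 fires, +4 burnt (F count now 4)
Step 3: +3 fires, +4 burnt (F count now 3)
Step 4: +3 fires, +3 burnt (F count now 3)
Step 5: +0 fires, +3 burnt (F count now 0)
Fire out after step 5
Initially T: 16, now '.': 23
Total burnt (originally-T cells now '.'): 14

Answer: 14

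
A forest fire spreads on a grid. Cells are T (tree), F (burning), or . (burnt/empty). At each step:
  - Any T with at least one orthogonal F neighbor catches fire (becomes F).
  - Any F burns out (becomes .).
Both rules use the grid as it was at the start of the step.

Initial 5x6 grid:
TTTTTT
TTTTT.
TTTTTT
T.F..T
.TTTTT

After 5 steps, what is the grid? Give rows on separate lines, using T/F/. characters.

Step 1: 2 trees catch fire, 1 burn out
  TTTTTT
  TTTTT.
  TTFTTT
  T....T
  .TFTTT
Step 2: 5 trees catch fire, 2 burn out
  TTTTTT
  TTFTT.
  TF.FTT
  T....T
  .F.FTT
Step 3: 6 trees catch fire, 5 burn out
  TTFTTT
  TF.FT.
  F...FT
  T....T
  ....FT
Step 4: 7 trees catch fire, 6 burn out
  TF.FTT
  F...F.
  .....F
  F....T
  .....F
Step 5: 3 trees catch fire, 7 burn out
  F...FT
  ......
  ......
  .....F
  ......

F...FT
......
......
.....F
......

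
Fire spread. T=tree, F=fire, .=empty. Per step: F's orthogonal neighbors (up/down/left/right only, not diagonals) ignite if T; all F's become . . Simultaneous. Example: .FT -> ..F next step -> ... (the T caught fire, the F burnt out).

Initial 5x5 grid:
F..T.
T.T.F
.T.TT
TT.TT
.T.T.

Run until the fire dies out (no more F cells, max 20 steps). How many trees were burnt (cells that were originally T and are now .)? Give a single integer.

Step 1: +2 fires, +2 burnt (F count now 2)
Step 2: +2 fires, +2 burnt (F count now 2)
Step 3: +1 fires, +2 burnt (F count now 1)
Step 4: +1 fires, +1 burnt (F count now 1)
Step 5: +0 fires, +1 burnt (F count now 0)
Fire out after step 5
Initially T: 12, now '.': 19
Total burnt (originally-T cells now '.'): 6

Answer: 6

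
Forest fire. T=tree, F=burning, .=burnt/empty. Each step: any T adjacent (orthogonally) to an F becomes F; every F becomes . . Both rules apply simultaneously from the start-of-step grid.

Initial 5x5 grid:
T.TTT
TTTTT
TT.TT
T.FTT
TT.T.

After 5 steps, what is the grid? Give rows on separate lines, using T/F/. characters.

Step 1: 1 trees catch fire, 1 burn out
  T.TTT
  TTTTT
  TT.TT
  T..FT
  TT.T.
Step 2: 3 trees catch fire, 1 burn out
  T.TTT
  TTTTT
  TT.FT
  T...F
  TT.F.
Step 3: 2 trees catch fire, 3 burn out
  T.TTT
  TTTFT
  TT..F
  T....
  TT...
Step 4: 3 trees catch fire, 2 burn out
  T.TFT
  TTF.F
  TT...
  T....
  TT...
Step 5: 3 trees catch fire, 3 burn out
  T.F.F
  TF...
  TT...
  T....
  TT...

T.F.F
TF...
TT...
T....
TT...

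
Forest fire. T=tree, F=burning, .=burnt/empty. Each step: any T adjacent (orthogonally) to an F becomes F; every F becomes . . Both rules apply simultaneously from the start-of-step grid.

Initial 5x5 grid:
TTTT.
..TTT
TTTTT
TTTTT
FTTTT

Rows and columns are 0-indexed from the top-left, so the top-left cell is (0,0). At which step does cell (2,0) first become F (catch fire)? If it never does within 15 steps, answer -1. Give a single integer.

Step 1: cell (2,0)='T' (+2 fires, +1 burnt)
Step 2: cell (2,0)='F' (+3 fires, +2 burnt)
  -> target ignites at step 2
Step 3: cell (2,0)='.' (+3 fires, +3 burnt)
Step 4: cell (2,0)='.' (+3 fires, +3 burnt)
Step 5: cell (2,0)='.' (+3 fires, +3 burnt)
Step 6: cell (2,0)='.' (+3 fires, +3 burnt)
Step 7: cell (2,0)='.' (+3 fires, +3 burnt)
Step 8: cell (2,0)='.' (+1 fires, +3 burnt)
Step 9: cell (2,0)='.' (+0 fires, +1 burnt)
  fire out at step 9

2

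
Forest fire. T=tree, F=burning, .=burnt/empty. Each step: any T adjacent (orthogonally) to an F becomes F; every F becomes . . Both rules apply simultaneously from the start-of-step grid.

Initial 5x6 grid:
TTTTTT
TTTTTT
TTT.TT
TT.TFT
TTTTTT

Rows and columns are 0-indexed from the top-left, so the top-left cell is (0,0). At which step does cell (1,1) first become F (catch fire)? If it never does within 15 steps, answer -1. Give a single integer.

Step 1: cell (1,1)='T' (+4 fires, +1 burnt)
Step 2: cell (1,1)='T' (+4 fires, +4 burnt)
Step 3: cell (1,1)='T' (+4 fires, +4 burnt)
Step 4: cell (1,1)='T' (+4 fires, +4 burnt)
Step 5: cell (1,1)='F' (+5 fires, +4 burnt)
  -> target ignites at step 5
Step 6: cell (1,1)='.' (+4 fires, +5 burnt)
Step 7: cell (1,1)='.' (+2 fires, +4 burnt)
Step 8: cell (1,1)='.' (+0 fires, +2 burnt)
  fire out at step 8

5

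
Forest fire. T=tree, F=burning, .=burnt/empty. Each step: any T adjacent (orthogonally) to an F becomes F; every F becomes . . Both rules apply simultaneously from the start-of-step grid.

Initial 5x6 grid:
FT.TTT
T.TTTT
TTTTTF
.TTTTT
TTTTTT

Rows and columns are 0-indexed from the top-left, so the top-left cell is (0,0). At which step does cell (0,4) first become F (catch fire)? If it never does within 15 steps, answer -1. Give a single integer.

Step 1: cell (0,4)='T' (+5 fires, +2 burnt)
Step 2: cell (0,4)='T' (+6 fires, +5 burnt)
Step 3: cell (0,4)='F' (+6 fires, +6 burnt)
  -> target ignites at step 3
Step 4: cell (0,4)='.' (+5 fires, +6 burnt)
Step 5: cell (0,4)='.' (+2 fires, +5 burnt)
Step 6: cell (0,4)='.' (+1 fires, +2 burnt)
Step 7: cell (0,4)='.' (+0 fires, +1 burnt)
  fire out at step 7

3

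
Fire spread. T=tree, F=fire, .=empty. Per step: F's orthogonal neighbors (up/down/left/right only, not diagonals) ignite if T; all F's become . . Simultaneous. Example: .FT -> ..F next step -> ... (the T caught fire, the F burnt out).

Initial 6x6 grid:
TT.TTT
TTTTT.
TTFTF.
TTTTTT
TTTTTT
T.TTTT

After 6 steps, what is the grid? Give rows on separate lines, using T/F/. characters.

Step 1: 6 trees catch fire, 2 burn out
  TT.TTT
  TTFTF.
  TF.F..
  TTFTFT
  TTTTTT
  T.TTTT
Step 2: 9 trees catch fire, 6 burn out
  TT.TFT
  TF.F..
  F.....
  TF.F.F
  TTFTFT
  T.TTTT
Step 3: 10 trees catch fire, 9 burn out
  TF.F.F
  F.....
  ......
  F.....
  TF.F.F
  T.FTFT
Step 4: 4 trees catch fire, 10 burn out
  F.....
  ......
  ......
  ......
  F.....
  T..F.F
Step 5: 1 trees catch fire, 4 burn out
  ......
  ......
  ......
  ......
  ......
  F.....
Step 6: 0 trees catch fire, 1 burn out
  ......
  ......
  ......
  ......
  ......
  ......

......
......
......
......
......
......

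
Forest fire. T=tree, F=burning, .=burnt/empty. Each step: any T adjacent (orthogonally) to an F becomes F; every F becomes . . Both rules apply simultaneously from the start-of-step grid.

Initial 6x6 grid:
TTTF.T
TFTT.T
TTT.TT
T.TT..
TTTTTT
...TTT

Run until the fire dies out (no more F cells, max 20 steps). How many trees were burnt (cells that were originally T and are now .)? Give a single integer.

Answer: 21

Derivation:
Step 1: +6 fires, +2 burnt (F count now 6)
Step 2: +3 fires, +6 burnt (F count now 3)
Step 3: +2 fires, +3 burnt (F count now 2)
Step 4: +3 fires, +2 burnt (F count now 3)
Step 5: +2 fires, +3 burnt (F count now 2)
Step 6: +2 fires, +2 burnt (F count now 2)
Step 7: +2 fires, +2 burnt (F count now 2)
Step 8: +1 fires, +2 burnt (F count now 1)
Step 9: +0 fires, +1 burnt (F count now 0)
Fire out after step 9
Initially T: 25, now '.': 32
Total burnt (originally-T cells now '.'): 21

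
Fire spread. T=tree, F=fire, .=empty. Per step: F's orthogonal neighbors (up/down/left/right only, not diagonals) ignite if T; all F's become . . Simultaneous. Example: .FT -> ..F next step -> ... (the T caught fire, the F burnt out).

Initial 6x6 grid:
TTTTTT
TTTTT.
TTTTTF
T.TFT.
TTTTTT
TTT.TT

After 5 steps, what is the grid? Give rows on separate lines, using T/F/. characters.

Step 1: 5 trees catch fire, 2 burn out
  TTTTTT
  TTTTT.
  TTTFF.
  T.F.F.
  TTTFTT
  TTT.TT
Step 2: 5 trees catch fire, 5 burn out
  TTTTTT
  TTTFF.
  TTF...
  T.....
  TTF.FT
  TTT.TT
Step 3: 8 trees catch fire, 5 burn out
  TTTFFT
  TTF...
  TF....
  T.....
  TF...F
  TTF.FT
Step 4: 7 trees catch fire, 8 burn out
  TTF..F
  TF....
  F.....
  T.....
  F.....
  TF...F
Step 5: 4 trees catch fire, 7 burn out
  TF....
  F.....
  ......
  F.....
  ......
  F.....

TF....
F.....
......
F.....
......
F.....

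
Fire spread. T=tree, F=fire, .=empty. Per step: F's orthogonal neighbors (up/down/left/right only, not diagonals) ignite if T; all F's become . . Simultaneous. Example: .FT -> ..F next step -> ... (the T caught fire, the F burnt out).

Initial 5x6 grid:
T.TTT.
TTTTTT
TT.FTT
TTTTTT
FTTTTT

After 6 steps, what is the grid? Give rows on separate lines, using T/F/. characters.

Step 1: 5 trees catch fire, 2 burn out
  T.TTT.
  TTTFTT
  TT..FT
  FTTFTT
  .FTTTT
Step 2: 10 trees catch fire, 5 burn out
  T.TFT.
  TTF.FT
  FT...F
  .FF.FT
  ..FFTT
Step 3: 8 trees catch fire, 10 burn out
  T.F.F.
  FF...F
  .F....
  .....F
  ....FT
Step 4: 2 trees catch fire, 8 burn out
  F.....
  ......
  ......
  ......
  .....F
Step 5: 0 trees catch fire, 2 burn out
  ......
  ......
  ......
  ......
  ......
Step 6: 0 trees catch fire, 0 burn out
  ......
  ......
  ......
  ......
  ......

......
......
......
......
......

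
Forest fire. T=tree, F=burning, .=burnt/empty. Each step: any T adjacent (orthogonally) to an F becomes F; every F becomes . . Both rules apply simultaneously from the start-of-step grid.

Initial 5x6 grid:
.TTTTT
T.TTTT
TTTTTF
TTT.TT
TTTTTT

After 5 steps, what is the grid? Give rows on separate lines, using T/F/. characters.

Step 1: 3 trees catch fire, 1 burn out
  .TTTTT
  T.TTTF
  TTTTF.
  TTT.TF
  TTTTTT
Step 2: 5 trees catch fire, 3 burn out
  .TTTTF
  T.TTF.
  TTTF..
  TTT.F.
  TTTTTF
Step 3: 4 trees catch fire, 5 burn out
  .TTTF.
  T.TF..
  TTF...
  TTT...
  TTTTF.
Step 4: 5 trees catch fire, 4 burn out
  .TTF..
  T.F...
  TF....
  TTF...
  TTTF..
Step 5: 4 trees catch fire, 5 burn out
  .TF...
  T.....
  F.....
  TF....
  TTF...

.TF...
T.....
F.....
TF....
TTF...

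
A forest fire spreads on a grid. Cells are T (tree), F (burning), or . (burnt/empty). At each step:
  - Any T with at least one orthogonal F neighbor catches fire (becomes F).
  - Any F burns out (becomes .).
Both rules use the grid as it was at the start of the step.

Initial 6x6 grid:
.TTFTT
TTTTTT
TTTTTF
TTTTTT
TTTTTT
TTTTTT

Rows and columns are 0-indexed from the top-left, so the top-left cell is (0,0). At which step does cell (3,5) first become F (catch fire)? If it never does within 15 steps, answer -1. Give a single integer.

Step 1: cell (3,5)='F' (+6 fires, +2 burnt)
  -> target ignites at step 1
Step 2: cell (3,5)='.' (+7 fires, +6 burnt)
Step 3: cell (3,5)='.' (+5 fires, +7 burnt)
Step 4: cell (3,5)='.' (+5 fires, +5 burnt)
Step 5: cell (3,5)='.' (+4 fires, +5 burnt)
Step 6: cell (3,5)='.' (+3 fires, +4 burnt)
Step 7: cell (3,5)='.' (+2 fires, +3 burnt)
Step 8: cell (3,5)='.' (+1 fires, +2 burnt)
Step 9: cell (3,5)='.' (+0 fires, +1 burnt)
  fire out at step 9

1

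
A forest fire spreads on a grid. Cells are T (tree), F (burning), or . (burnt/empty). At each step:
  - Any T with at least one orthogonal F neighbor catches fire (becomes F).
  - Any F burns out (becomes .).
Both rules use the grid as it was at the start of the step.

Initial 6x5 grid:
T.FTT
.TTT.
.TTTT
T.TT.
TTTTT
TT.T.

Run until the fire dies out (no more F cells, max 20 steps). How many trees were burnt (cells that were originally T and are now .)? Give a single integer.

Answer: 20

Derivation:
Step 1: +2 fires, +1 burnt (F count now 2)
Step 2: +4 fires, +2 burnt (F count now 4)
Step 3: +3 fires, +4 burnt (F count now 3)
Step 4: +3 fires, +3 burnt (F count now 3)
Step 5: +2 fires, +3 burnt (F count now 2)
Step 6: +4 fires, +2 burnt (F count now 4)
Step 7: +2 fires, +4 burnt (F count now 2)
Step 8: +0 fires, +2 burnt (F count now 0)
Fire out after step 8
Initially T: 21, now '.': 29
Total burnt (originally-T cells now '.'): 20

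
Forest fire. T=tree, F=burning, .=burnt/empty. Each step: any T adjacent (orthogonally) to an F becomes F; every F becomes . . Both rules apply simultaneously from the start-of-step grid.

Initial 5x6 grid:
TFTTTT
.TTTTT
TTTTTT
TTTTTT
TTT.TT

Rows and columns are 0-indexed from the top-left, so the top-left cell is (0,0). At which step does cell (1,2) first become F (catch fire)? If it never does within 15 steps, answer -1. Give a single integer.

Step 1: cell (1,2)='T' (+3 fires, +1 burnt)
Step 2: cell (1,2)='F' (+3 fires, +3 burnt)
  -> target ignites at step 2
Step 3: cell (1,2)='.' (+5 fires, +3 burnt)
Step 4: cell (1,2)='.' (+6 fires, +5 burnt)
Step 5: cell (1,2)='.' (+5 fires, +6 burnt)
Step 6: cell (1,2)='.' (+2 fires, +5 burnt)
Step 7: cell (1,2)='.' (+2 fires, +2 burnt)
Step 8: cell (1,2)='.' (+1 fires, +2 burnt)
Step 9: cell (1,2)='.' (+0 fires, +1 burnt)
  fire out at step 9

2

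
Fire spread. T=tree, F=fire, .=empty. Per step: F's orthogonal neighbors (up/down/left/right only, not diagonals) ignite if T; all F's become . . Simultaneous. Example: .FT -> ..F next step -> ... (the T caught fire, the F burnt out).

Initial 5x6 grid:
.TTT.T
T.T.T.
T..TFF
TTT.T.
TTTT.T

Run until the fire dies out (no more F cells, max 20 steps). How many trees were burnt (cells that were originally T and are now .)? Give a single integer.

Step 1: +3 fires, +2 burnt (F count now 3)
Step 2: +0 fires, +3 burnt (F count now 0)
Fire out after step 2
Initially T: 18, now '.': 15
Total burnt (originally-T cells now '.'): 3

Answer: 3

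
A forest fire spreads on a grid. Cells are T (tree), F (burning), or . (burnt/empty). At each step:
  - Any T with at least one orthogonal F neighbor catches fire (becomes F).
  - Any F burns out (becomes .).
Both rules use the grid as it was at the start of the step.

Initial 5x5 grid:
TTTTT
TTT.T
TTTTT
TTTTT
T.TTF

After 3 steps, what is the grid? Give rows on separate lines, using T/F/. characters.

Step 1: 2 trees catch fire, 1 burn out
  TTTTT
  TTT.T
  TTTTT
  TTTTF
  T.TF.
Step 2: 3 trees catch fire, 2 burn out
  TTTTT
  TTT.T
  TTTTF
  TTTF.
  T.F..
Step 3: 3 trees catch fire, 3 burn out
  TTTTT
  TTT.F
  TTTF.
  TTF..
  T....

TTTTT
TTT.F
TTTF.
TTF..
T....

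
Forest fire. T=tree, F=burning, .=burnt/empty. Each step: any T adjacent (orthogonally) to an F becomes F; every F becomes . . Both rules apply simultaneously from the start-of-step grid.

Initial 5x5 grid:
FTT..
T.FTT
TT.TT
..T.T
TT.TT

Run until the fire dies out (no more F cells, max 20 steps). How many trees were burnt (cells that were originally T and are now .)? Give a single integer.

Step 1: +4 fires, +2 burnt (F count now 4)
Step 2: +3 fires, +4 burnt (F count now 3)
Step 3: +2 fires, +3 burnt (F count now 2)
Step 4: +1 fires, +2 burnt (F count now 1)
Step 5: +1 fires, +1 burnt (F count now 1)
Step 6: +1 fires, +1 burnt (F count now 1)
Step 7: +0 fires, +1 burnt (F count now 0)
Fire out after step 7
Initially T: 15, now '.': 22
Total burnt (originally-T cells now '.'): 12

Answer: 12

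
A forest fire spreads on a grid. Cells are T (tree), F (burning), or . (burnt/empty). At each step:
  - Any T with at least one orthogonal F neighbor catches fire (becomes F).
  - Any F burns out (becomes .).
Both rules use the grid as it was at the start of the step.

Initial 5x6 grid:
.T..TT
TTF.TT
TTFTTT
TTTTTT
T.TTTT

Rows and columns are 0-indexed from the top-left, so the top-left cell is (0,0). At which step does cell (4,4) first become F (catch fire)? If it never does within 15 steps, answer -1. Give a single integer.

Step 1: cell (4,4)='T' (+4 fires, +2 burnt)
Step 2: cell (4,4)='T' (+7 fires, +4 burnt)
Step 3: cell (4,4)='T' (+5 fires, +7 burnt)
Step 4: cell (4,4)='F' (+5 fires, +5 burnt)
  -> target ignites at step 4
Step 5: cell (4,4)='.' (+2 fires, +5 burnt)
Step 6: cell (4,4)='.' (+0 fires, +2 burnt)
  fire out at step 6

4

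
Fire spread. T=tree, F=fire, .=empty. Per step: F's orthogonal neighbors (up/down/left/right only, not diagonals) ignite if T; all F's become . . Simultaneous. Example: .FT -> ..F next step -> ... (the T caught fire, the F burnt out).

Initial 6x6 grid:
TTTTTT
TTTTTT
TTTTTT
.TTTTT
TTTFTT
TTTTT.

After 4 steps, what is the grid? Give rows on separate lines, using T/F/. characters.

Step 1: 4 trees catch fire, 1 burn out
  TTTTTT
  TTTTTT
  TTTTTT
  .TTFTT
  TTF.FT
  TTTFT.
Step 2: 7 trees catch fire, 4 burn out
  TTTTTT
  TTTTTT
  TTTFTT
  .TF.FT
  TF...F
  TTF.F.
Step 3: 7 trees catch fire, 7 burn out
  TTTTTT
  TTTFTT
  TTF.FT
  .F...F
  F.....
  TF....
Step 4: 6 trees catch fire, 7 burn out
  TTTFTT
  TTF.FT
  TF...F
  ......
  ......
  F.....

TTTFTT
TTF.FT
TF...F
......
......
F.....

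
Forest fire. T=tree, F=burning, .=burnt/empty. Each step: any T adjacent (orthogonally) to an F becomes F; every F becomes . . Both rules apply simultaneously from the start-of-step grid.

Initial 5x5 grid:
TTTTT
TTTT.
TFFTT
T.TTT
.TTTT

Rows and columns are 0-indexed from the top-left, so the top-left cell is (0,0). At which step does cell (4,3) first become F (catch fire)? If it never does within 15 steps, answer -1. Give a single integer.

Step 1: cell (4,3)='T' (+5 fires, +2 burnt)
Step 2: cell (4,3)='T' (+8 fires, +5 burnt)
Step 3: cell (4,3)='F' (+5 fires, +8 burnt)
  -> target ignites at step 3
Step 4: cell (4,3)='.' (+2 fires, +5 burnt)
Step 5: cell (4,3)='.' (+0 fires, +2 burnt)
  fire out at step 5

3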